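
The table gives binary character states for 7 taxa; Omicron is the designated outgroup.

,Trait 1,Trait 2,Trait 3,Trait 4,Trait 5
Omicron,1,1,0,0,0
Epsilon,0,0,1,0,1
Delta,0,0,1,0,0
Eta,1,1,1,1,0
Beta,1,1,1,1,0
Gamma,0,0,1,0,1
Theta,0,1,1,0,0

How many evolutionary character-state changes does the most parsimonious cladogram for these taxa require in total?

5

Character polarity is set by the outgroup: the derived state is whichever differs from the outgroup's state, so for Trait 1, Trait 2 the derived state is '0', and for the remaining characters it is '1'.
Trait 1 (derived state '0') is shared by Delta, Epsilon, Gamma, and Theta — a synapomorphy uniting that clade.
Only Delta, Epsilon, and Gamma show the derived state '0' for Trait 2, supporting them as a clade.
All ingroup taxa share the derived state '1' for Trait 3; it defines the ingroup but does not resolve relationships within it.
Only Beta and Eta show the derived state '1' for Trait 4, supporting them as a clade.
Trait 5: derived state '1' in Epsilon and Gamma only — synapomorphy for {Epsilon, Gamma}.
Most parsimonious ingroup topology: ((((Epsilon,Gamma),Delta),Theta),(Eta,Beta)).
Changes per character on this tree: Trait 1: 1; Trait 2: 1; Trait 3: 1; Trait 4: 1; Trait 5: 1.
Total = 5.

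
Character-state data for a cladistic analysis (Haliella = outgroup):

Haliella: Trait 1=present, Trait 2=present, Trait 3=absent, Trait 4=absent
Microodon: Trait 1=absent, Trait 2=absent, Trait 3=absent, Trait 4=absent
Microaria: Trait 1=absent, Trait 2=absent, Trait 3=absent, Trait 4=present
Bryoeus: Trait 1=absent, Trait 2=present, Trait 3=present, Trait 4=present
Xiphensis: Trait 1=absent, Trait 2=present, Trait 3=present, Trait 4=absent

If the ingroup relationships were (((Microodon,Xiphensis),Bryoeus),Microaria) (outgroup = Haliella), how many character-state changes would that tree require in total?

7

Map each character onto (((Microodon,Xiphensis),Bryoeus),Microaria) (rooted by Haliella) and count the minimum state changes it requires (Fitch parsimony):
Trait 1: 1; Trait 2: 2; Trait 3: 2; Trait 4: 2.
Total tree length = 7.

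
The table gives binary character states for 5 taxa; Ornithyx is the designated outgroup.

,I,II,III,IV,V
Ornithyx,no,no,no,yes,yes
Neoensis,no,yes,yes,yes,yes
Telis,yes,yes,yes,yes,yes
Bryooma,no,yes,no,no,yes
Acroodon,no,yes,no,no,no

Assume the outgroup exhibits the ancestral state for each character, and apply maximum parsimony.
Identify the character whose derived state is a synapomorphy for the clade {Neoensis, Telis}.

Character polarity is set by the outgroup: the derived state is whichever differs from the outgroup's state, so for IV, V the derived state is 'no', and for the remaining characters it is 'yes'.
I (derived state 'yes') is unique to Telis (autapomorphy; uninformative for grouping).
All ingroup taxa share the derived state 'yes' for II; it defines the ingroup but does not resolve relationships within it.
Only Neoensis and Telis show the derived state 'yes' for III, supporting them as a clade.
IV (derived state 'no') is shared by Acroodon and Bryooma — a synapomorphy uniting that clade.
V (derived state 'no') is unique to Acroodon (autapomorphy; uninformative for grouping).
Most parsimonious ingroup topology: ((Neoensis,Telis),(Bryooma,Acroodon)).
The clade {Neoensis, Telis} is supported by III: its derived state 'yes' occurs in exactly those taxa and in no other taxon (including the outgroup).

III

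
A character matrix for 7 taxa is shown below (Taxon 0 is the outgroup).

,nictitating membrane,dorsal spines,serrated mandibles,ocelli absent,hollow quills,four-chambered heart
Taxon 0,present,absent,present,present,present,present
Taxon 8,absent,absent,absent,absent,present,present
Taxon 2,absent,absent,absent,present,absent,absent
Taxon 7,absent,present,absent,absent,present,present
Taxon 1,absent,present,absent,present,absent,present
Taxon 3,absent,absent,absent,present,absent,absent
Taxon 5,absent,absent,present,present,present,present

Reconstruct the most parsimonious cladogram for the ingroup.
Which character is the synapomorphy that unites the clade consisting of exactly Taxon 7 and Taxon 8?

ocelli absent

Character polarity is set by the outgroup: the derived state is whichever differs from the outgroup's state, so for nictitating membrane, serrated mandibles, ocelli absent, hollow quills, four-chambered heart the derived state is 'absent', and for the remaining characters it is 'present'.
nictitating membrane (derived state 'absent') is shared by all ingroup taxa — unites the whole ingroup.
dorsal spines groups Taxon 1 and Taxon 7, which is incompatible with the clades supported by the remaining characters; treating it as convergent (homoplasy) costs fewer steps than any alternative tree.
serrated mandibles: derived state 'absent' in Taxon 1, Taxon 2, Taxon 3, Taxon 7, and Taxon 8 only — synapomorphy for {Taxon 1, Taxon 2, Taxon 3, Taxon 7, Taxon 8}.
ocelli absent (derived state 'absent') is shared by Taxon 7 and Taxon 8 — a synapomorphy uniting that clade.
hollow quills: derived state 'absent' in Taxon 1, Taxon 2, and Taxon 3 only — synapomorphy for {Taxon 1, Taxon 2, Taxon 3}.
Only Taxon 2 and Taxon 3 show the derived state 'absent' for four-chambered heart, supporting them as a clade.
Most parsimonious ingroup topology: (((Taxon 8,Taxon 7),((Taxon 2,Taxon 3),Taxon 1)),Taxon 5).
The clade {Taxon 7, Taxon 8} is supported by ocelli absent: its derived state 'absent' occurs in exactly those taxa and in no other taxon (including the outgroup).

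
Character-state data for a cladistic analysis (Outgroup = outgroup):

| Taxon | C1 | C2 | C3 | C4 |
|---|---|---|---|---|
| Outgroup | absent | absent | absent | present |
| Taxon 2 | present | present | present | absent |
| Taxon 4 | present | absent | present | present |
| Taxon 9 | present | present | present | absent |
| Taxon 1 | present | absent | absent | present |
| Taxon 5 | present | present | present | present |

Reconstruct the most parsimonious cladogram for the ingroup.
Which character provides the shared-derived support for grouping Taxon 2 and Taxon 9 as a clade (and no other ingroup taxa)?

Character polarity is set by the outgroup: the derived state is whichever differs from the outgroup's state, so for C4 the derived state is 'absent', and for the remaining characters it is 'present'.
All ingroup taxa share the derived state 'present' for C1; it defines the ingroup but does not resolve relationships within it.
Only Taxon 2, Taxon 5, and Taxon 9 show the derived state 'present' for C2, supporting them as a clade.
Only Taxon 2, Taxon 4, Taxon 5, and Taxon 9 show the derived state 'present' for C3, supporting them as a clade.
C4: derived state 'absent' in Taxon 2 and Taxon 9 only — synapomorphy for {Taxon 2, Taxon 9}.
Most parsimonious ingroup topology: ((((Taxon 2,Taxon 9),Taxon 5),Taxon 4),Taxon 1).
The clade {Taxon 2, Taxon 9} is supported by C4: its derived state 'absent' occurs in exactly those taxa and in no other taxon (including the outgroup).

C4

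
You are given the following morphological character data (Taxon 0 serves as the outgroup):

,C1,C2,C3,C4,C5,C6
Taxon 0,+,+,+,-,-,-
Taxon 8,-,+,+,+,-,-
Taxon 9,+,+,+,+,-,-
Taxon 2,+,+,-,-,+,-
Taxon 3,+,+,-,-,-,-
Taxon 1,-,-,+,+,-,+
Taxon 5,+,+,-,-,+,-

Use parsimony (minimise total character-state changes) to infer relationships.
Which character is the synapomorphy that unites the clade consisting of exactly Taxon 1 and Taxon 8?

C1

Character polarity is set by the outgroup: the derived state is whichever differs from the outgroup's state, so for C1, C2, C3 the derived state is '-', and for the remaining characters it is '+'.
C1 (derived state '-') is shared by Taxon 1 and Taxon 8 — a synapomorphy uniting that clade.
C2 (derived state '-') is unique to Taxon 1 (autapomorphy; uninformative for grouping).
C3: derived state '-' in Taxon 2, Taxon 3, and Taxon 5 only — synapomorphy for {Taxon 2, Taxon 3, Taxon 5}.
Only Taxon 1, Taxon 8, and Taxon 9 show the derived state '+' for C4, supporting them as a clade.
C5: derived state '+' in Taxon 2 and Taxon 5 only — synapomorphy for {Taxon 2, Taxon 5}.
C6: derived state '+' in Taxon 1 only — an autapomorphy, so it tells us nothing about relationships among taxa.
Most parsimonious ingroup topology: (((Taxon 8,Taxon 1),Taxon 9),((Taxon 2,Taxon 5),Taxon 3)).
The clade {Taxon 1, Taxon 8} is supported by C1: its derived state '-' occurs in exactly those taxa and in no other taxon (including the outgroup).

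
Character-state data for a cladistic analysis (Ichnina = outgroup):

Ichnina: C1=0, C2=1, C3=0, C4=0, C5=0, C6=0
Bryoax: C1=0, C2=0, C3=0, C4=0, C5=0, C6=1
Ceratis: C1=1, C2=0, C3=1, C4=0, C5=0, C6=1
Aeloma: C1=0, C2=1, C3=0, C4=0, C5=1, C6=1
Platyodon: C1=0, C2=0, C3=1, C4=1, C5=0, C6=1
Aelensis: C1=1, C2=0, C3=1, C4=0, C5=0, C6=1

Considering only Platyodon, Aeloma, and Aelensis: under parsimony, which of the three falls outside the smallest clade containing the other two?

Aeloma

Character polarity is set by the outgroup: the derived state is whichever differs from the outgroup's state, so for C2 the derived state is '0', and for the remaining characters it is '1'.
C1: derived state '1' in Aelensis and Ceratis only — synapomorphy for {Aelensis, Ceratis}.
Only Aelensis, Bryoax, Ceratis, and Platyodon show the derived state '0' for C2, supporting them as a clade.
C3 (derived state '1') is shared by Aelensis, Ceratis, and Platyodon — a synapomorphy uniting that clade.
C4: derived state '1' in Platyodon only — an autapomorphy, so it tells us nothing about relationships among taxa.
C5: derived state '1' in Aeloma only — an autapomorphy, so it tells us nothing about relationships among taxa.
All ingroup taxa share the derived state '1' for C6; it defines the ingroup but does not resolve relationships within it.
Most parsimonious ingroup topology: ((Bryoax,((Ceratis,Aelensis),Platyodon)),Aeloma).
Aelensis and Platyodon share a more recent common ancestor with each other than either does with Aeloma, so Aeloma is the least closely related of the three.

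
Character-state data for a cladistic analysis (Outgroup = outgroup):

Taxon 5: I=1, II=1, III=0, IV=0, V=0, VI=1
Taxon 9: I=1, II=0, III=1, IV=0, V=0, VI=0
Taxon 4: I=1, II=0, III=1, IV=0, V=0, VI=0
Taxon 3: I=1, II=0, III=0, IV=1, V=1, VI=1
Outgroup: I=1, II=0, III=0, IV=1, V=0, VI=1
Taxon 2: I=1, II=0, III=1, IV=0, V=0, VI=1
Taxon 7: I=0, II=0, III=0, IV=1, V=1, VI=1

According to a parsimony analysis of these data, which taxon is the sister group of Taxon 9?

Taxon 4

Character polarity is set by the outgroup: the derived state is whichever differs from the outgroup's state, so for I, IV, VI the derived state is '0', and for the remaining characters it is '1'.
I (derived state '0') is unique to Taxon 7 (autapomorphy; uninformative for grouping).
II: derived state '1' in Taxon 5 only — an autapomorphy, so it tells us nothing about relationships among taxa.
III (derived state '1') is shared by Taxon 2, Taxon 4, and Taxon 9 — a synapomorphy uniting that clade.
IV: derived state '0' in Taxon 2, Taxon 4, Taxon 5, and Taxon 9 only — synapomorphy for {Taxon 2, Taxon 4, Taxon 5, Taxon 9}.
Only Taxon 3 and Taxon 7 show the derived state '1' for V, supporting them as a clade.
VI: derived state '0' in Taxon 4 and Taxon 9 only — synapomorphy for {Taxon 4, Taxon 9}.
Most parsimonious ingroup topology: ((Taxon 3,Taxon 7),((Taxon 2,(Taxon 9,Taxon 4)),Taxon 5)).
Taxon 9 and Taxon 4 form a cherry on this tree, so they are sister taxa.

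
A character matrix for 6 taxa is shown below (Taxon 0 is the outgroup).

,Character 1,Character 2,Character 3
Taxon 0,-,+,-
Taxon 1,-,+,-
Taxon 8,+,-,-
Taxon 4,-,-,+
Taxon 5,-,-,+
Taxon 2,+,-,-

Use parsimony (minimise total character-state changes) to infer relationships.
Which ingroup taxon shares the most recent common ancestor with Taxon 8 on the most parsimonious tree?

Taxon 2

Character polarity is set by the outgroup: the derived state is whichever differs from the outgroup's state, so for Character 2 the derived state is '-', and for the remaining characters it is '+'.
Character 1: derived state '+' in Taxon 2 and Taxon 8 only — synapomorphy for {Taxon 2, Taxon 8}.
Character 2: derived state '-' in Taxon 2, Taxon 4, Taxon 5, and Taxon 8 only — synapomorphy for {Taxon 2, Taxon 4, Taxon 5, Taxon 8}.
Character 3 (derived state '+') is shared by Taxon 4 and Taxon 5 — a synapomorphy uniting that clade.
Most parsimonious ingroup topology: (Taxon 1,((Taxon 8,Taxon 2),(Taxon 4,Taxon 5))).
Taxon 8 and Taxon 2 form a cherry on this tree, so they are sister taxa.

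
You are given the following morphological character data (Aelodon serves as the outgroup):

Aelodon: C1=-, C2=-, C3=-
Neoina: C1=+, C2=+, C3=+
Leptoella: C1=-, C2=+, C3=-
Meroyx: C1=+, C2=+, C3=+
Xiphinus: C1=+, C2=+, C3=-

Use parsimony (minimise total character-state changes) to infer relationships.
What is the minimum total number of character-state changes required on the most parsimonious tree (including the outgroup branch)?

The outgroup has state '-' for every character, so '+' is the derived state throughout.
Only Meroyx, Neoina, and Xiphinus show the derived state '+' for C1, supporting them as a clade.
C2 (derived state '+') is shared by all ingroup taxa — unites the whole ingroup.
C3 (derived state '+') is shared by Meroyx and Neoina — a synapomorphy uniting that clade.
Most parsimonious ingroup topology: (((Neoina,Meroyx),Xiphinus),Leptoella).
Changes per character on this tree: C1: 1; C2: 1; C3: 1.
Total = 3.

3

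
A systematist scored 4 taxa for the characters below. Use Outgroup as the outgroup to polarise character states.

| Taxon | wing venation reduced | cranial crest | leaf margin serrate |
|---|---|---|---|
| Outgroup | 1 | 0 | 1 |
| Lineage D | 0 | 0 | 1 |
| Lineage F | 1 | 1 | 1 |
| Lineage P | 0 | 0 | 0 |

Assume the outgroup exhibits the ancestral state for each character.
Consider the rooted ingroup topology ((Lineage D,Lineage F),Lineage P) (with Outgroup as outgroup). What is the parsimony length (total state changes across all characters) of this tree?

4

Map each character onto ((Lineage D,Lineage F),Lineage P) (rooted by Outgroup) and count the minimum state changes it requires (Fitch parsimony):
wing venation reduced: 2; cranial crest: 1; leaf margin serrate: 1.
Total tree length = 4.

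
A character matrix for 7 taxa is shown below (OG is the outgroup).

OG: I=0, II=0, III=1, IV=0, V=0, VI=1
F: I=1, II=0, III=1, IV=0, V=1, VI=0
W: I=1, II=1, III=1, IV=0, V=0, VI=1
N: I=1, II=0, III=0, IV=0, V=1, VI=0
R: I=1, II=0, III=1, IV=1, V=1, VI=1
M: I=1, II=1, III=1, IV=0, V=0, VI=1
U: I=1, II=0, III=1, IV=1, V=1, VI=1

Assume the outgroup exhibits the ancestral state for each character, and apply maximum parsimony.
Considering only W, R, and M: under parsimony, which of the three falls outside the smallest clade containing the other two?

Character polarity is set by the outgroup: the derived state is whichever differs from the outgroup's state, so for III, VI the derived state is '0', and for the remaining characters it is '1'.
All ingroup taxa share the derived state '1' for I; it defines the ingroup but does not resolve relationships within it.
II: derived state '1' in M and W only — synapomorphy for {M, W}.
III (derived state '0') is unique to N (autapomorphy; uninformative for grouping).
Only R and U show the derived state '1' for IV, supporting them as a clade.
Only F, N, R, and U show the derived state '1' for V, supporting them as a clade.
VI (derived state '0') is shared by F and N — a synapomorphy uniting that clade.
Most parsimonious ingroup topology: (((F,N),(R,U)),(W,M)).
M and W share a more recent common ancestor with each other than either does with R, so R is the least closely related of the three.

R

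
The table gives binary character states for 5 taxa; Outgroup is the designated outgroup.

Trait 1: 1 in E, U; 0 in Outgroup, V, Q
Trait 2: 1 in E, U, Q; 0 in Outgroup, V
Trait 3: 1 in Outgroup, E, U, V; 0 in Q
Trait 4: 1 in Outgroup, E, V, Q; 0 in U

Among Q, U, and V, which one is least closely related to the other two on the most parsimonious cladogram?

Character polarity is set by the outgroup: the derived state is whichever differs from the outgroup's state, so for Trait 3, Trait 4 the derived state is '0', and for the remaining characters it is '1'.
Trait 1: derived state '1' in E and U only — synapomorphy for {E, U}.
Trait 2 (derived state '1') is shared by E, Q, and U — a synapomorphy uniting that clade.
Trait 3: derived state '0' in Q only — an autapomorphy, so it tells us nothing about relationships among taxa.
Trait 4 (derived state '0') is unique to U (autapomorphy; uninformative for grouping).
Most parsimonious ingroup topology: (((E,U),Q),V).
U and Q share a more recent common ancestor with each other than either does with V, so V is the least closely related of the three.

V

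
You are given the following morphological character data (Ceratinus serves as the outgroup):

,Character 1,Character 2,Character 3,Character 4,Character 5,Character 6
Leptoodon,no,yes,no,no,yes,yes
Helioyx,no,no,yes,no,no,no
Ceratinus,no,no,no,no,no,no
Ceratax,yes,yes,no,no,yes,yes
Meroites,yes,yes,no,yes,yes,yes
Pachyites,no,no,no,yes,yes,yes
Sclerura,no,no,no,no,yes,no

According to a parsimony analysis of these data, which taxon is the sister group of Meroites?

The outgroup has state 'no' for every character, so 'yes' is the derived state throughout.
Only Ceratax and Meroites show the derived state 'yes' for Character 1, supporting them as a clade.
Character 2 (derived state 'yes') is shared by Ceratax, Leptoodon, and Meroites — a synapomorphy uniting that clade.
Character 3: derived state 'yes' in Helioyx only — an autapomorphy, so it tells us nothing about relationships among taxa.
Character 4 (state 'yes') occurs in Meroites and Pachyites but conflicts with the nesting implied by the other characters — most parsimoniously interpreted as homoplasy.
Character 5 (derived state 'yes') is shared by Ceratax, Leptoodon, Meroites, Pachyites, and Sclerura — a synapomorphy uniting that clade.
Character 6: derived state 'yes' in Ceratax, Leptoodon, Meroites, and Pachyites only — synapomorphy for {Ceratax, Leptoodon, Meroites, Pachyites}.
Most parsimonious ingroup topology: (Helioyx,((((Ceratax,Meroites),Leptoodon),Pachyites),Sclerura)).
Meroites and Ceratax form a cherry on this tree, so they are sister taxa.

Ceratax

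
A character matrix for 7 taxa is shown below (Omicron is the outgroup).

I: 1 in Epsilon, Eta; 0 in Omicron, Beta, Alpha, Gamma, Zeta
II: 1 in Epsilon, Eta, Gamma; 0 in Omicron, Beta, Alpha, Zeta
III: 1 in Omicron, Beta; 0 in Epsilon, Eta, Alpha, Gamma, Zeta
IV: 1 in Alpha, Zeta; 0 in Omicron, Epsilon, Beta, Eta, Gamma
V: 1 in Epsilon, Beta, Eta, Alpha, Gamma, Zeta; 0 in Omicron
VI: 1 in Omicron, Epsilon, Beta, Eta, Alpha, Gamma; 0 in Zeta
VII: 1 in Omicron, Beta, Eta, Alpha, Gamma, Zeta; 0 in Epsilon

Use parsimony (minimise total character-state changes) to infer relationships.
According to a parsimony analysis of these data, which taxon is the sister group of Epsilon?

Character polarity is set by the outgroup: the derived state is whichever differs from the outgroup's state, so for III, VI, VII the derived state is '0', and for the remaining characters it is '1'.
I (derived state '1') is shared by Epsilon and Eta — a synapomorphy uniting that clade.
II: derived state '1' in Epsilon, Eta, and Gamma only — synapomorphy for {Epsilon, Eta, Gamma}.
III: derived state '0' in Alpha, Epsilon, Eta, Gamma, and Zeta only — synapomorphy for {Alpha, Epsilon, Eta, Gamma, Zeta}.
Only Alpha and Zeta show the derived state '1' for IV, supporting them as a clade.
All ingroup taxa share the derived state '1' for V; it defines the ingroup but does not resolve relationships within it.
VI: derived state '0' in Zeta only — an autapomorphy, so it tells us nothing about relationships among taxa.
VII: derived state '0' in Epsilon only — an autapomorphy, so it tells us nothing about relationships among taxa.
Most parsimonious ingroup topology: ((((Epsilon,Eta),Gamma),(Alpha,Zeta)),Beta).
Epsilon and Eta form a cherry on this tree, so they are sister taxa.

Eta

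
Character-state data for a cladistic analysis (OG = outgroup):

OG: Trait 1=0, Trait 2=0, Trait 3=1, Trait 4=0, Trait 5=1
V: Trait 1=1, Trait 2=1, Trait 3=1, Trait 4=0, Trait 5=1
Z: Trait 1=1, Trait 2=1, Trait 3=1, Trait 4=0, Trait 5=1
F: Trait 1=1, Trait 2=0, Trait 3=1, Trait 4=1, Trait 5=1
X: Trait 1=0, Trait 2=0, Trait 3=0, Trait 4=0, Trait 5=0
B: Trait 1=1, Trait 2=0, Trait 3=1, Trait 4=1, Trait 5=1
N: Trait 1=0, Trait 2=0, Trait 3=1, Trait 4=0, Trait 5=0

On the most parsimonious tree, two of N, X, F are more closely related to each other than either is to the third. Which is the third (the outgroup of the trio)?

Character polarity is set by the outgroup: the derived state is whichever differs from the outgroup's state, so for Trait 3, Trait 5 the derived state is '0', and for the remaining characters it is '1'.
Only B, F, V, and Z show the derived state '1' for Trait 1, supporting them as a clade.
Trait 2: derived state '1' in V and Z only — synapomorphy for {V, Z}.
Trait 3 (derived state '0') is unique to X (autapomorphy; uninformative for grouping).
Trait 4: derived state '1' in B and F only — synapomorphy for {B, F}.
Trait 5: derived state '0' in N and X only — synapomorphy for {N, X}.
Most parsimonious ingroup topology: (((V,Z),(F,B)),(X,N)).
N and X share a more recent common ancestor with each other than either does with F, so F is the least closely related of the three.

F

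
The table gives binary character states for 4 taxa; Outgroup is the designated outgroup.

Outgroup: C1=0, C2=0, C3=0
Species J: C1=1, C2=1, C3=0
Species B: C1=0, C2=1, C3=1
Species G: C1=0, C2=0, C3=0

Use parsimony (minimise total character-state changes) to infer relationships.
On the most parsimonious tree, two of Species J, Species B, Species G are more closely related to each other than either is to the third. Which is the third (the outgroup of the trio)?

The outgroup has state '0' for every character, so '1' is the derived state throughout.
C1 (derived state '1') is unique to Species J (autapomorphy; uninformative for grouping).
C2 (derived state '1') is shared by Species B and Species J — a synapomorphy uniting that clade.
C3: derived state '1' in Species B only — an autapomorphy, so it tells us nothing about relationships among taxa.
Most parsimonious ingroup topology: ((Species J,Species B),Species G).
Species J and Species B share a more recent common ancestor with each other than either does with Species G, so Species G is the least closely related of the three.

Species G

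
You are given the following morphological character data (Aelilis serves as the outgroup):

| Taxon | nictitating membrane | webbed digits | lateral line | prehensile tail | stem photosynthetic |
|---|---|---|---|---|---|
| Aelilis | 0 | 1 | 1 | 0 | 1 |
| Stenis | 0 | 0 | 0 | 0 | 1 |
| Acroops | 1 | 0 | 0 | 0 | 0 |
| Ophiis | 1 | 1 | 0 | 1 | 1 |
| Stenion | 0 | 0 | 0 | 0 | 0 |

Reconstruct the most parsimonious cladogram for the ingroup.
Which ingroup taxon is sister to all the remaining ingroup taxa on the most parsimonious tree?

Character polarity is set by the outgroup: the derived state is whichever differs from the outgroup's state, so for webbed digits, lateral line, stem photosynthetic the derived state is '0', and for the remaining characters it is '1'.
nictitating membrane groups Acroops and Ophiis, which is incompatible with the clades supported by the remaining characters; treating it as convergent (homoplasy) costs fewer steps than any alternative tree.
webbed digits (derived state '0') is shared by Acroops, Stenion, and Stenis — a synapomorphy uniting that clade.
lateral line (derived state '0') is shared by all ingroup taxa — unites the whole ingroup.
prehensile tail: derived state '1' in Ophiis only — an autapomorphy, so it tells us nothing about relationships among taxa.
stem photosynthetic: derived state '0' in Acroops and Stenion only — synapomorphy for {Acroops, Stenion}.
Most parsimonious ingroup topology: ((Stenis,(Acroops,Stenion)),Ophiis).
Ophiis is sister to the clade containing all other ingroup taxa, so it is the earliest-diverging (most basal) ingroup lineage.

Ophiis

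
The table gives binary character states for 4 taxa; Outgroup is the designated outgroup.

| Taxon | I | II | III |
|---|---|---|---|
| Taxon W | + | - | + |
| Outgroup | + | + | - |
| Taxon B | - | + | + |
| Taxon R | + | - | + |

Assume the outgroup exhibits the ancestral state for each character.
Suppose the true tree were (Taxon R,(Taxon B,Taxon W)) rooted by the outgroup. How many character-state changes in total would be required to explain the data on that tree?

Map each character onto (Taxon R,(Taxon B,Taxon W)) (rooted by Outgroup) and count the minimum state changes it requires (Fitch parsimony):
I: 1; II: 2; III: 1.
Total tree length = 4.

4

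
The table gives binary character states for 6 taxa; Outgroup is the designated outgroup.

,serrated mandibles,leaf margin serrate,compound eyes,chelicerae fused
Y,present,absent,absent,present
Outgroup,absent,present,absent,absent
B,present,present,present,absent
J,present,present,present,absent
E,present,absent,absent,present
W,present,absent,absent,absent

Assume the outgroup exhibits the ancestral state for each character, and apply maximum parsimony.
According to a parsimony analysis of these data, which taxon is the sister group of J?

Character polarity is set by the outgroup: the derived state is whichever differs from the outgroup's state, so for leaf margin serrate the derived state is 'absent', and for the remaining characters it is 'present'.
All ingroup taxa share the derived state 'present' for serrated mandibles; it defines the ingroup but does not resolve relationships within it.
leaf margin serrate: derived state 'absent' in E, W, and Y only — synapomorphy for {E, W, Y}.
compound eyes: derived state 'present' in B and J only — synapomorphy for {B, J}.
chelicerae fused (derived state 'present') is shared by E and Y — a synapomorphy uniting that clade.
Most parsimonious ingroup topology: ((J,B),(W,(E,Y))).
J and B form a cherry on this tree, so they are sister taxa.

B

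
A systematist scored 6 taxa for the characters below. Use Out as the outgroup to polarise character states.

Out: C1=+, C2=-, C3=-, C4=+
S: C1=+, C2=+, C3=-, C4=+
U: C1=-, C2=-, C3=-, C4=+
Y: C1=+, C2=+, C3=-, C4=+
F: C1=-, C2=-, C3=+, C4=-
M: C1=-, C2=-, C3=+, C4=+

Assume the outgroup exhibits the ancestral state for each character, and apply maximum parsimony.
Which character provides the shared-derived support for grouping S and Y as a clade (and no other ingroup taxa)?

C2

Character polarity is set by the outgroup: the derived state is whichever differs from the outgroup's state, so for C1, C4 the derived state is '-', and for the remaining characters it is '+'.
C1 (derived state '-') is shared by F, M, and U — a synapomorphy uniting that clade.
C2 (derived state '+') is shared by S and Y — a synapomorphy uniting that clade.
C3: derived state '+' in F and M only — synapomorphy for {F, M}.
C4: derived state '-' in F only — an autapomorphy, so it tells us nothing about relationships among taxa.
Most parsimonious ingroup topology: ((S,Y),(U,(F,M))).
The clade {S, Y} is supported by C2: its derived state '+' occurs in exactly those taxa and in no other taxon (including the outgroup).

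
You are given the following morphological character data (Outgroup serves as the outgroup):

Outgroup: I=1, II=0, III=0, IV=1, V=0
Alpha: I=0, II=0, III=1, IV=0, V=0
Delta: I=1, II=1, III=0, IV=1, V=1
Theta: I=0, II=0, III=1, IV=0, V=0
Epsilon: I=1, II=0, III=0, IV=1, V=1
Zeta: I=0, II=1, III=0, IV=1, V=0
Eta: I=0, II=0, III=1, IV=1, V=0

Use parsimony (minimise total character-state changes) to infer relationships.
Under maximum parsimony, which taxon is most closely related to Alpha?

Theta

Character polarity is set by the outgroup: the derived state is whichever differs from the outgroup's state, so for I, IV the derived state is '0', and for the remaining characters it is '1'.
Only Alpha, Eta, Theta, and Zeta show the derived state '0' for I, supporting them as a clade.
II groups Delta and Zeta, which is incompatible with the clades supported by the remaining characters; treating it as convergent (homoplasy) costs fewer steps than any alternative tree.
Only Alpha, Eta, and Theta show the derived state '1' for III, supporting them as a clade.
IV: derived state '0' in Alpha and Theta only — synapomorphy for {Alpha, Theta}.
V (derived state '1') is shared by Delta and Epsilon — a synapomorphy uniting that clade.
Most parsimonious ingroup topology: ((((Alpha,Theta),Eta),Zeta),(Delta,Epsilon)).
Alpha and Theta form a cherry on this tree, so they are sister taxa.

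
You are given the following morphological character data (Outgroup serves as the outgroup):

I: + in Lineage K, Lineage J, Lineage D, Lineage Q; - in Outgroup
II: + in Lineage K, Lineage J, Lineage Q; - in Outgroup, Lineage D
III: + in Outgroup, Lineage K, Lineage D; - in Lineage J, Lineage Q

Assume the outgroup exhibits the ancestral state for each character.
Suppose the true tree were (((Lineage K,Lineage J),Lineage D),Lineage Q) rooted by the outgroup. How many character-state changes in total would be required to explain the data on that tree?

5

Map each character onto (((Lineage K,Lineage J),Lineage D),Lineage Q) (rooted by Outgroup) and count the minimum state changes it requires (Fitch parsimony):
I: 1; II: 2; III: 2.
Total tree length = 5.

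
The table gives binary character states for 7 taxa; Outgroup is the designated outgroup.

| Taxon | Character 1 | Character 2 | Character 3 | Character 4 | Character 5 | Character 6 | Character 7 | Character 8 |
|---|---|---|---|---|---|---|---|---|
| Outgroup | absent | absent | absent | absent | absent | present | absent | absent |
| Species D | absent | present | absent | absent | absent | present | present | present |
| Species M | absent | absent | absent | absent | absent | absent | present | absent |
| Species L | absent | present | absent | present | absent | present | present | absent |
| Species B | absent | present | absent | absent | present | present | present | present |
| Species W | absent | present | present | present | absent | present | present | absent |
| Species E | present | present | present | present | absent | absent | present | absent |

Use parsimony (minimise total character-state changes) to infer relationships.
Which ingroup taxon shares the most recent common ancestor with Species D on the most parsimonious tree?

Character polarity is set by the outgroup: the derived state is whichever differs from the outgroup's state, so for Character 6 the derived state is 'absent', and for the remaining characters it is 'present'.
Character 1: derived state 'present' in Species E only — an autapomorphy, so it tells us nothing about relationships among taxa.
Only Species B, Species D, Species E, Species L, and Species W show the derived state 'present' for Character 2, supporting them as a clade.
Character 3 (derived state 'present') is shared by Species E and Species W — a synapomorphy uniting that clade.
Character 4 (derived state 'present') is shared by Species E, Species L, and Species W — a synapomorphy uniting that clade.
Character 5: derived state 'present' in Species B only — an autapomorphy, so it tells us nothing about relationships among taxa.
Character 6 groups Species E and Species M, which is incompatible with the clades supported by the remaining characters; treating it as convergent (homoplasy) costs fewer steps than any alternative tree.
Character 7 (derived state 'present') is shared by all ingroup taxa — unites the whole ingroup.
Character 8: derived state 'present' in Species B and Species D only — synapomorphy for {Species B, Species D}.
Most parsimonious ingroup topology: (((Species D,Species B),(Species L,(Species W,Species E))),Species M).
Species D and Species B form a cherry on this tree, so they are sister taxa.

Species B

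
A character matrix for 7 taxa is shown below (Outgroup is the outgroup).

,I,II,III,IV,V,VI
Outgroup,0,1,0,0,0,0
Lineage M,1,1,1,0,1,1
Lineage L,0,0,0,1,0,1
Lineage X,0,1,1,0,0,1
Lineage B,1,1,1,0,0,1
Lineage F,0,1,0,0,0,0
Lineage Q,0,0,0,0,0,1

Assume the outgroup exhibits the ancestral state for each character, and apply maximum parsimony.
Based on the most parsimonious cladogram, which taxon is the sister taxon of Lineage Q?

Character polarity is set by the outgroup: the derived state is whichever differs from the outgroup's state, so for II the derived state is '0', and for the remaining characters it is '1'.
Only Lineage B and Lineage M show the derived state '1' for I, supporting them as a clade.
Only Lineage L and Lineage Q show the derived state '0' for II, supporting them as a clade.
III: derived state '1' in Lineage B, Lineage M, and Lineage X only — synapomorphy for {Lineage B, Lineage M, Lineage X}.
IV (derived state '1') is unique to Lineage L (autapomorphy; uninformative for grouping).
V: derived state '1' in Lineage M only — an autapomorphy, so it tells us nothing about relationships among taxa.
VI: derived state '1' in Lineage B, Lineage L, Lineage M, Lineage Q, and Lineage X only — synapomorphy for {Lineage B, Lineage L, Lineage M, Lineage Q, Lineage X}.
Most parsimonious ingroup topology: ((((Lineage M,Lineage B),Lineage X),(Lineage L,Lineage Q)),Lineage F).
Lineage Q and Lineage L form a cherry on this tree, so they are sister taxa.

Lineage L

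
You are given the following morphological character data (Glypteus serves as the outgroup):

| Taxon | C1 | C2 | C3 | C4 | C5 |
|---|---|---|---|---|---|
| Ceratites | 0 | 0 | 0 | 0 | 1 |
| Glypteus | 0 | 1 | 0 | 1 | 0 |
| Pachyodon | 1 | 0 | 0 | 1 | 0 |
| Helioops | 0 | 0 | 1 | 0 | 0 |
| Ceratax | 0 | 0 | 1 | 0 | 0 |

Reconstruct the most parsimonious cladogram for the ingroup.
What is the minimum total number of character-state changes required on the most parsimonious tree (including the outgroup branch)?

5

Character polarity is set by the outgroup: the derived state is whichever differs from the outgroup's state, so for C2, C4 the derived state is '0', and for the remaining characters it is '1'.
C1 (derived state '1') is unique to Pachyodon (autapomorphy; uninformative for grouping).
C2 (derived state '0') is shared by all ingroup taxa — unites the whole ingroup.
Only Ceratax and Helioops show the derived state '1' for C3, supporting them as a clade.
Only Ceratax, Ceratites, and Helioops show the derived state '0' for C4, supporting them as a clade.
C5 (derived state '1') is unique to Ceratites (autapomorphy; uninformative for grouping).
Most parsimonious ingroup topology: (Pachyodon,((Ceratax,Helioops),Ceratites)).
Changes per character on this tree: C1: 1; C2: 1; C3: 1; C4: 1; C5: 1.
Total = 5.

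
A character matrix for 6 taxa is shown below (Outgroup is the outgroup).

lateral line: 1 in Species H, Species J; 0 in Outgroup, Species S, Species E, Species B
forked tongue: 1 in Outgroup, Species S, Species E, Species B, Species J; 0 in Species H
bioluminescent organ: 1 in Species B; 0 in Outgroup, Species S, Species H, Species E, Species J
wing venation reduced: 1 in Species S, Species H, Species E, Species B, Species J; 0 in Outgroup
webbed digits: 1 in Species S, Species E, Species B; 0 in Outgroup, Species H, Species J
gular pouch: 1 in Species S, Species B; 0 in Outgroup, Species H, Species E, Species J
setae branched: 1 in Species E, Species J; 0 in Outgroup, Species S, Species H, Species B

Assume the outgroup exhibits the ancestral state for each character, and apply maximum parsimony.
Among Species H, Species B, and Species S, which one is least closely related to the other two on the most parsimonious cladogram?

Species H

Character polarity is set by the outgroup: the derived state is whichever differs from the outgroup's state, so for forked tongue the derived state is '0', and for the remaining characters it is '1'.
lateral line (derived state '1') is shared by Species H and Species J — a synapomorphy uniting that clade.
forked tongue (derived state '0') is unique to Species H (autapomorphy; uninformative for grouping).
bioluminescent organ: derived state '1' in Species B only — an autapomorphy, so it tells us nothing about relationships among taxa.
wing venation reduced (derived state '1') is shared by all ingroup taxa — unites the whole ingroup.
webbed digits (derived state '1') is shared by Species B, Species E, and Species S — a synapomorphy uniting that clade.
Only Species B and Species S show the derived state '1' for gular pouch, supporting them as a clade.
setae branched groups Species E and Species J, which is incompatible with the clades supported by the remaining characters; treating it as convergent (homoplasy) costs fewer steps than any alternative tree.
Most parsimonious ingroup topology: (((Species B,Species S),Species E),(Species J,Species H)).
Species B and Species S share a more recent common ancestor with each other than either does with Species H, so Species H is the least closely related of the three.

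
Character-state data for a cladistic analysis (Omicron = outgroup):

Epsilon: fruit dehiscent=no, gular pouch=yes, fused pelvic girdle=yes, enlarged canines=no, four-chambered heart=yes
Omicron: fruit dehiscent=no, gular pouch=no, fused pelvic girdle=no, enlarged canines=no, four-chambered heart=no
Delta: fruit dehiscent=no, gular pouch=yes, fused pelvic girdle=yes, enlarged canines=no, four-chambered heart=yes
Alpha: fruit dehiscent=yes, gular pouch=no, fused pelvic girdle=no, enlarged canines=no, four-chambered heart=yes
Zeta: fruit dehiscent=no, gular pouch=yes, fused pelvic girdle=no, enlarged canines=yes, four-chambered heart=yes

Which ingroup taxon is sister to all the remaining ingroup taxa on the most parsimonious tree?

Alpha

The outgroup has state 'no' for every character, so 'yes' is the derived state throughout.
fruit dehiscent: derived state 'yes' in Alpha only — an autapomorphy, so it tells us nothing about relationships among taxa.
gular pouch (derived state 'yes') is shared by Delta, Epsilon, and Zeta — a synapomorphy uniting that clade.
Only Delta and Epsilon show the derived state 'yes' for fused pelvic girdle, supporting them as a clade.
enlarged canines: derived state 'yes' in Zeta only — an autapomorphy, so it tells us nothing about relationships among taxa.
All ingroup taxa share the derived state 'yes' for four-chambered heart; it defines the ingroup but does not resolve relationships within it.
Most parsimonious ingroup topology: (((Delta,Epsilon),Zeta),Alpha).
Alpha is sister to the clade containing all other ingroup taxa, so it is the earliest-diverging (most basal) ingroup lineage.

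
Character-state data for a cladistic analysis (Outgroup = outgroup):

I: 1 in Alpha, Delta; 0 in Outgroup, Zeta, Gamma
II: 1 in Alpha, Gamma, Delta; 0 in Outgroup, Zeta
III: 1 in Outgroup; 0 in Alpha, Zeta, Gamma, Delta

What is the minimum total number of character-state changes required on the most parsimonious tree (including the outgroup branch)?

Character polarity is set by the outgroup: the derived state is whichever differs from the outgroup's state, so for III the derived state is '0', and for the remaining characters it is '1'.
I (derived state '1') is shared by Alpha and Delta — a synapomorphy uniting that clade.
II (derived state '1') is shared by Alpha, Delta, and Gamma — a synapomorphy uniting that clade.
III (derived state '0') is shared by all ingroup taxa — unites the whole ingroup.
Most parsimonious ingroup topology: (((Alpha,Delta),Gamma),Zeta).
Changes per character on this tree: I: 1; II: 1; III: 1.
Total = 3.

3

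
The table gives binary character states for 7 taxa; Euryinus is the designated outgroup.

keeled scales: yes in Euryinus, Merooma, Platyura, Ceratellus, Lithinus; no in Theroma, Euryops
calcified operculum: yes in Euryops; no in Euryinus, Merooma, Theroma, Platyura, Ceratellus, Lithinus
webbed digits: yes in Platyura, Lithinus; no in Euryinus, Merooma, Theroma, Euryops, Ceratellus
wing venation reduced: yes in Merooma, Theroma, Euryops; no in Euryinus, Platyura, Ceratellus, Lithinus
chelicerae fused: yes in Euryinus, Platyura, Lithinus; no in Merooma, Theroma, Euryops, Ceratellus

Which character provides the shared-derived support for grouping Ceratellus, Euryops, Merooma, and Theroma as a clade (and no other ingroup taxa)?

chelicerae fused

Character polarity is set by the outgroup: the derived state is whichever differs from the outgroup's state, so for keeled scales, chelicerae fused the derived state is 'no', and for the remaining characters it is 'yes'.
keeled scales (derived state 'no') is shared by Euryops and Theroma — a synapomorphy uniting that clade.
calcified operculum (derived state 'yes') is unique to Euryops (autapomorphy; uninformative for grouping).
Only Lithinus and Platyura show the derived state 'yes' for webbed digits, supporting them as a clade.
wing venation reduced (derived state 'yes') is shared by Euryops, Merooma, and Theroma — a synapomorphy uniting that clade.
chelicerae fused: derived state 'no' in Ceratellus, Euryops, Merooma, and Theroma only — synapomorphy for {Ceratellus, Euryops, Merooma, Theroma}.
Most parsimonious ingroup topology: (((Merooma,(Theroma,Euryops)),Ceratellus),(Platyura,Lithinus)).
The clade {Ceratellus, Euryops, Merooma, Theroma} is supported by chelicerae fused: its derived state 'no' occurs in exactly those taxa and in no other taxon (including the outgroup).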